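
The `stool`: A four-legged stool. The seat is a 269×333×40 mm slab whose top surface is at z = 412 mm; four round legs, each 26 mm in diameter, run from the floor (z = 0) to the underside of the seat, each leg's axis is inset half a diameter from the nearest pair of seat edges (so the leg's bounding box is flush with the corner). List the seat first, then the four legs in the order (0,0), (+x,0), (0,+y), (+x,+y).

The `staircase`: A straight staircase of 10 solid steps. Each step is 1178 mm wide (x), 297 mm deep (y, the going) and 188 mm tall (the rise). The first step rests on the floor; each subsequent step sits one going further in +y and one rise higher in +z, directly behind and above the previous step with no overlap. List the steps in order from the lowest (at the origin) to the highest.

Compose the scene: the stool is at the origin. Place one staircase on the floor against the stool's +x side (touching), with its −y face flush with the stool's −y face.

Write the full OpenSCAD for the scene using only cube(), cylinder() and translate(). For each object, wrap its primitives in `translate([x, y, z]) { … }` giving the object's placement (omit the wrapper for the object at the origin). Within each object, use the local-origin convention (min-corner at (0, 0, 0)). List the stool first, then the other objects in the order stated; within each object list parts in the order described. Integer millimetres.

translate([0, 0, 372]) cube([269, 333, 40]);
translate([13, 13, 0]) cylinder(h = 372, r = 13);
translate([256, 13, 0]) cylinder(h = 372, r = 13);
translate([13, 320, 0]) cylinder(h = 372, r = 13);
translate([256, 320, 0]) cylinder(h = 372, r = 13);
translate([269, 0, 0]) {
  cube([1178, 297, 188]);
  translate([0, 297, 188]) cube([1178, 297, 188]);
  translate([0, 594, 376]) cube([1178, 297, 188]);
  translate([0, 891, 564]) cube([1178, 297, 188]);
  translate([0, 1188, 752]) cube([1178, 297, 188]);
  translate([0, 1485, 940]) cube([1178, 297, 188]);
  translate([0, 1782, 1128]) cube([1178, 297, 188]);
  translate([0, 2079, 1316]) cube([1178, 297, 188]);
  translate([0, 2376, 1504]) cube([1178, 297, 188]);
  translate([0, 2673, 1692]) cube([1178, 297, 188]);
}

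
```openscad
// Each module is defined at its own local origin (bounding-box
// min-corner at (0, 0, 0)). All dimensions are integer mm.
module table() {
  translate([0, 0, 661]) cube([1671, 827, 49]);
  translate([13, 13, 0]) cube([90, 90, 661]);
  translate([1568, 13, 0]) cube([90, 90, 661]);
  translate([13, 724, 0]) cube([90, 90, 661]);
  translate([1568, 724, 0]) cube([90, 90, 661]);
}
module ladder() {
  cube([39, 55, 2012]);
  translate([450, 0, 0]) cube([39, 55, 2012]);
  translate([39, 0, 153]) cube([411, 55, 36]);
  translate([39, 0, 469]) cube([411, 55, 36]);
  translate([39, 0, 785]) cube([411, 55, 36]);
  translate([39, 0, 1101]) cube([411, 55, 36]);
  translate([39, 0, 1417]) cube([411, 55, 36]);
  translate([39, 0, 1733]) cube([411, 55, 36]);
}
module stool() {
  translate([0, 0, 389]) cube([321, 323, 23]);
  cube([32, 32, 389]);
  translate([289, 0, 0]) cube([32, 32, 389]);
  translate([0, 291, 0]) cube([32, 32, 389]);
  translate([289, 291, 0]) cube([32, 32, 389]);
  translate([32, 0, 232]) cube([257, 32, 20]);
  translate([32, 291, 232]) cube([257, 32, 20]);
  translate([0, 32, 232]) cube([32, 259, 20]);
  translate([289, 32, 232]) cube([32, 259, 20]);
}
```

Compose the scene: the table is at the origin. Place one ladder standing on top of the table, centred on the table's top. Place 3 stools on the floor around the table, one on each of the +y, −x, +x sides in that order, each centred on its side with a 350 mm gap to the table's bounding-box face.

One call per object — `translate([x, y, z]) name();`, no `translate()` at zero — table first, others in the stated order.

table();
translate([591, 386, 710]) ladder();
translate([675, 1177, 0]) stool();
translate([-671, 252, 0]) stool();
translate([2021, 252, 0]) stool();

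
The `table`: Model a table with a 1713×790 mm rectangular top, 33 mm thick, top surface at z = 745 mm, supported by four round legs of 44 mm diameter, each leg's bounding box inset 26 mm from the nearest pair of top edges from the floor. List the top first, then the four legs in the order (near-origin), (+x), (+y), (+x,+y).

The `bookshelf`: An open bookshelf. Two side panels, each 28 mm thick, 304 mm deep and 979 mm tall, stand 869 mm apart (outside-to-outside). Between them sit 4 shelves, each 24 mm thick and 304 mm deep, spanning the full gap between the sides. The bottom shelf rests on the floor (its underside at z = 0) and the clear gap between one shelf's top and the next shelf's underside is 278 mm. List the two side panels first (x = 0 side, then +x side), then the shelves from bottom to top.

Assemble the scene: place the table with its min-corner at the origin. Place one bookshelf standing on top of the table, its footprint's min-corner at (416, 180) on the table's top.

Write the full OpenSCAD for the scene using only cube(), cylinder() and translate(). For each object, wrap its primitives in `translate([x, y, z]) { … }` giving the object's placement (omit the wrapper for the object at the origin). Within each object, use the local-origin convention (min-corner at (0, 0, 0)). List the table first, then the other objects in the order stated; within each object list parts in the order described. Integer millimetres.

translate([0, 0, 712]) cube([1713, 790, 33]);
translate([48, 48, 0]) cylinder(h = 712, r = 22);
translate([1665, 48, 0]) cylinder(h = 712, r = 22);
translate([48, 742, 0]) cylinder(h = 712, r = 22);
translate([1665, 742, 0]) cylinder(h = 712, r = 22);
translate([416, 180, 745]) {
  cube([28, 304, 979]);
  translate([841, 0, 0]) cube([28, 304, 979]);
  translate([28, 0, 0]) cube([813, 304, 24]);
  translate([28, 0, 302]) cube([813, 304, 24]);
  translate([28, 0, 604]) cube([813, 304, 24]);
  translate([28, 0, 906]) cube([813, 304, 24]);
}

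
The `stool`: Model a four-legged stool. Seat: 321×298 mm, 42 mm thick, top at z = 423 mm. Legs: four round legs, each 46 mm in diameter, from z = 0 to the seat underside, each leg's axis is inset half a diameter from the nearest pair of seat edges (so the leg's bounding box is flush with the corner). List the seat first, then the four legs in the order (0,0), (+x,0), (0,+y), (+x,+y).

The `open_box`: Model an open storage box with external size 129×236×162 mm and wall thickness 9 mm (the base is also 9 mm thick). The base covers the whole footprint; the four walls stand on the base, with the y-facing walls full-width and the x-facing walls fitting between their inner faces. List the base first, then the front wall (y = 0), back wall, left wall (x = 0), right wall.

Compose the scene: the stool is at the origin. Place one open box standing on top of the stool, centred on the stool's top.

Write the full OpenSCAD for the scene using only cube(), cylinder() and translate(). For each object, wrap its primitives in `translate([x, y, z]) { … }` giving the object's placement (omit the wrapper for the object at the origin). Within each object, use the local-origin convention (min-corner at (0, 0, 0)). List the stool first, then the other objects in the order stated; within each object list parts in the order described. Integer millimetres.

translate([0, 0, 381]) cube([321, 298, 42]);
translate([23, 23, 0]) cylinder(h = 381, r = 23);
translate([298, 23, 0]) cylinder(h = 381, r = 23);
translate([23, 275, 0]) cylinder(h = 381, r = 23);
translate([298, 275, 0]) cylinder(h = 381, r = 23);
translate([96, 31, 423]) {
  cube([129, 236, 9]);
  translate([0, 0, 9]) cube([129, 9, 153]);
  translate([0, 227, 9]) cube([129, 9, 153]);
  translate([0, 9, 9]) cube([9, 218, 153]);
  translate([120, 9, 9]) cube([9, 218, 153]);
}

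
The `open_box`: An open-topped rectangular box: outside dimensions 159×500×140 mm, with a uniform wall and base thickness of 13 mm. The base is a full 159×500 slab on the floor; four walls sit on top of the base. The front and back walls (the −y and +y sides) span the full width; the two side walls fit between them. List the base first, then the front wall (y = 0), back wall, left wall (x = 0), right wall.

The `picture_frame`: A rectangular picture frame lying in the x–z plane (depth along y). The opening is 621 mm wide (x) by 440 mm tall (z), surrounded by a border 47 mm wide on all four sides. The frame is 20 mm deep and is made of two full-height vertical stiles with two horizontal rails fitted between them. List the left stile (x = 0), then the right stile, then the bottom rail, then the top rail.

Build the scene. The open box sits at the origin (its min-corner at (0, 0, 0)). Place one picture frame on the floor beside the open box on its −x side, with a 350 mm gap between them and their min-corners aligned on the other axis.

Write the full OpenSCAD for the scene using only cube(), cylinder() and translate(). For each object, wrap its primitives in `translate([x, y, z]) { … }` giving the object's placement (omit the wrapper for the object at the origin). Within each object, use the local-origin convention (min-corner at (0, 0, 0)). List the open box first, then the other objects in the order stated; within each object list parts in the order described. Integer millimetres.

cube([159, 500, 13]);
translate([0, 0, 13]) cube([159, 13, 127]);
translate([0, 487, 13]) cube([159, 13, 127]);
translate([0, 13, 13]) cube([13, 474, 127]);
translate([146, 13, 13]) cube([13, 474, 127]);
translate([-1065, 0, 0]) {
  cube([47, 20, 534]);
  translate([668, 0, 0]) cube([47, 20, 534]);
  translate([47, 0, 0]) cube([621, 20, 47]);
  translate([47, 0, 487]) cube([621, 20, 47]);
}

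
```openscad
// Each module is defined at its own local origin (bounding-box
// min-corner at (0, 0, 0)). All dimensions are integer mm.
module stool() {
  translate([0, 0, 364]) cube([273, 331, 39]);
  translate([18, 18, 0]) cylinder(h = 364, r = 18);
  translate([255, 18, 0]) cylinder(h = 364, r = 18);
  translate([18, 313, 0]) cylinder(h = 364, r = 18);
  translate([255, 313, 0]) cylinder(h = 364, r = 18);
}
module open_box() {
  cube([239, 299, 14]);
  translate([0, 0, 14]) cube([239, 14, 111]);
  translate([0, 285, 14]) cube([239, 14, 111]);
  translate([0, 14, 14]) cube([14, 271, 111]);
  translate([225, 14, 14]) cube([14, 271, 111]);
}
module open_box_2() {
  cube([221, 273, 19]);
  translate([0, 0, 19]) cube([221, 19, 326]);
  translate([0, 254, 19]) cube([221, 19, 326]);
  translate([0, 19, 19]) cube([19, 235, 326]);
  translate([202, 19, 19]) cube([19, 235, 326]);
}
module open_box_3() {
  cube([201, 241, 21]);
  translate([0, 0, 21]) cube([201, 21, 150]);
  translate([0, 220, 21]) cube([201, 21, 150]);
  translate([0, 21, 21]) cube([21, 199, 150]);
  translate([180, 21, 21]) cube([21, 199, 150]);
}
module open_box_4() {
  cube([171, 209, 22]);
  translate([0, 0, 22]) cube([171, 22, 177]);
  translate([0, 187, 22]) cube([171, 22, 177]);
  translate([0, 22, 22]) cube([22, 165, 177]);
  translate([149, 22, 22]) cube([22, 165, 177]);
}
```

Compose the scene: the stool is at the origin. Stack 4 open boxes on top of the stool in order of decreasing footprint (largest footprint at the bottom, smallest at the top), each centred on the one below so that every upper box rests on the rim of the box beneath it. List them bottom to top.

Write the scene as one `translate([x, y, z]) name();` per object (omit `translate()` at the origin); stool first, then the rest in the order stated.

stool();
translate([17, 16, 403]) open_box();
translate([26, 29, 528]) open_box_2();
translate([36, 45, 873]) open_box_3();
translate([51, 61, 1044]) open_box_4();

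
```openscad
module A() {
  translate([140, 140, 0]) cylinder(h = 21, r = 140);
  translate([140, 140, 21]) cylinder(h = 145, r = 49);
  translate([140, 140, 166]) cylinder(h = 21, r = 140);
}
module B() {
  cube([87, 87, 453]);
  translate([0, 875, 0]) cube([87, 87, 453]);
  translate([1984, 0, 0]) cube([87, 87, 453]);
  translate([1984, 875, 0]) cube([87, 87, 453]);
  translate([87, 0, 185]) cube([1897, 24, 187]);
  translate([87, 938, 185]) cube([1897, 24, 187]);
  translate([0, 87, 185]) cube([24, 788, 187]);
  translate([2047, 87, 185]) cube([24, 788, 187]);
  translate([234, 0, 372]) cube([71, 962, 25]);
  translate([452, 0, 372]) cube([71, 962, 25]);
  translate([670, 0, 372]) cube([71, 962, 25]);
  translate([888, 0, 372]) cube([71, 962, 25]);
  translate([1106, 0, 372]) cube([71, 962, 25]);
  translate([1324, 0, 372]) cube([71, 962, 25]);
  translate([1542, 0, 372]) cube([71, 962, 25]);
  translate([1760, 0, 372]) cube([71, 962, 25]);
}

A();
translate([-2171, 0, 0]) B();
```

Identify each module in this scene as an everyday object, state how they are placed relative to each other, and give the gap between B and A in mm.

The bed frame's nearest face is 100 mm from the spool's −x face.

A is a spool. B is a bed frame. The bed frame is on the floor beside the spool on its −x side. The gap between the bed frame and the spool is 100 mm.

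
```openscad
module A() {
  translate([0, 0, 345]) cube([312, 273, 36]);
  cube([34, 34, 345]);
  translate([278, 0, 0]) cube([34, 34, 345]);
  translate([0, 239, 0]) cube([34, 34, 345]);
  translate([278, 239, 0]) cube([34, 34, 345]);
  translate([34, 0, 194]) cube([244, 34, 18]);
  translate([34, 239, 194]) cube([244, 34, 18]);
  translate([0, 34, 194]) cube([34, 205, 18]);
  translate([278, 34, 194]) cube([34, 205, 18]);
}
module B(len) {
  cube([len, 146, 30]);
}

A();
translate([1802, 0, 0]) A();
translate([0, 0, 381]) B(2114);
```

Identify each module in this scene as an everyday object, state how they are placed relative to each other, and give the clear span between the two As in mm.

A is a stool. B is a beam. A beam spans the tops of two stools. The clear span between the two stools is 1490 mm.

Second stool starts at x = 1802; first ends at x = 312; clear span = 1802 − 312 = 1490 mm.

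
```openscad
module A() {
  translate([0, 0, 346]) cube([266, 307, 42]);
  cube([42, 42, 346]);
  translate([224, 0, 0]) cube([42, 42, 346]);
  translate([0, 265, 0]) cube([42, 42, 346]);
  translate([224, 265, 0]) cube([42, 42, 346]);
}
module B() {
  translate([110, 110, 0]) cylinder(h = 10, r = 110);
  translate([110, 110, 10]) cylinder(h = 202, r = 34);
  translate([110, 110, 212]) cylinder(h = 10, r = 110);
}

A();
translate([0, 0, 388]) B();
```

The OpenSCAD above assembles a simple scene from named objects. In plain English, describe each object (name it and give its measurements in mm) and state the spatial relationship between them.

A is a simple wooden stool: a rectangular seat 266 mm (x) by 307 mm (y), 42 mm thick, top face at z = 388 mm, on four square legs, each 42×42 mm in cross-section. The legs rest on z = 0, each flush with a corner of the seat.

B is a spool: two coaxial disc flanges of radius 110 mm and thickness 10 mm, joined by a core cylinder of radius 34 mm and height 202 mm. The lower flange rests on z = 0 and the three cylinders share a vertical axis.

The spool is on top of the stool.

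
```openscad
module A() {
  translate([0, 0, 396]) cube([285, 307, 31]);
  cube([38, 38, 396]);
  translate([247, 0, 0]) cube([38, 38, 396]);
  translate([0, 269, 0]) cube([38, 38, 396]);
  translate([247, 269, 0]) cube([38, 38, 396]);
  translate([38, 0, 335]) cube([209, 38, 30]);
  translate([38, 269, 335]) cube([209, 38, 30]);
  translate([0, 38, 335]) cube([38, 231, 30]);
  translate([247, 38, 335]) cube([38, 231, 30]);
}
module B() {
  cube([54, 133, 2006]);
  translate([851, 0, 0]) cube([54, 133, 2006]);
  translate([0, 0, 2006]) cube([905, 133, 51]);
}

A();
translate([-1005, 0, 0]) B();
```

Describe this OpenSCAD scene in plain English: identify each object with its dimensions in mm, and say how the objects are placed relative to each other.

A is a four-legged stool. The seat is 285×307 mm, 31 mm thick, top at z = 427 mm. It stands on four square legs, each 38×38 mm in cross-section, from z = 0 to the seat underside, each flush with a corner of the seat. Four stretchers, 38 mm wide and 30 mm tall, connect adjacent legs with their undersides at z = 335 mm, each running between the inner faces of the legs it joins and aligned with the legs' outer faces on the other axis.

B is a door frame. The clear opening is 797 mm wide and 2006 mm high. Two 54 mm wide jambs, 133 mm deep, stand either side of the opening from the floor to the top of the opening. A 51 mm thick head sits across the top of both jambs, spanning the full outside width of the frame.

The door frame is on the floor beside the stool on its −x side.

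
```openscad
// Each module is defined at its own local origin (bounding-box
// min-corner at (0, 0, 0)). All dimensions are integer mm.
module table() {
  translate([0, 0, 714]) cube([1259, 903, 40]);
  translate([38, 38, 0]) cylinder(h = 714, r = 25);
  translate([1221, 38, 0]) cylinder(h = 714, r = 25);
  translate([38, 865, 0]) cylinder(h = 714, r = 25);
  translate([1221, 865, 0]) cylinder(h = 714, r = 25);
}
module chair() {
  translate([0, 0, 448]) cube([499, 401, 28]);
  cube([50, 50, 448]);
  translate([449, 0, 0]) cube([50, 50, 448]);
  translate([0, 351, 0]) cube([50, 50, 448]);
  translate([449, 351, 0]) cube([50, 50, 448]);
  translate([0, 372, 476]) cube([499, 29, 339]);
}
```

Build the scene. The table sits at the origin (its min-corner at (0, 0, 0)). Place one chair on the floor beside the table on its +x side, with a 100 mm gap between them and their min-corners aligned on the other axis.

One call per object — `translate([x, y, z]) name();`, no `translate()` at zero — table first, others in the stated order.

table();
translate([1359, 0, 0]) chair();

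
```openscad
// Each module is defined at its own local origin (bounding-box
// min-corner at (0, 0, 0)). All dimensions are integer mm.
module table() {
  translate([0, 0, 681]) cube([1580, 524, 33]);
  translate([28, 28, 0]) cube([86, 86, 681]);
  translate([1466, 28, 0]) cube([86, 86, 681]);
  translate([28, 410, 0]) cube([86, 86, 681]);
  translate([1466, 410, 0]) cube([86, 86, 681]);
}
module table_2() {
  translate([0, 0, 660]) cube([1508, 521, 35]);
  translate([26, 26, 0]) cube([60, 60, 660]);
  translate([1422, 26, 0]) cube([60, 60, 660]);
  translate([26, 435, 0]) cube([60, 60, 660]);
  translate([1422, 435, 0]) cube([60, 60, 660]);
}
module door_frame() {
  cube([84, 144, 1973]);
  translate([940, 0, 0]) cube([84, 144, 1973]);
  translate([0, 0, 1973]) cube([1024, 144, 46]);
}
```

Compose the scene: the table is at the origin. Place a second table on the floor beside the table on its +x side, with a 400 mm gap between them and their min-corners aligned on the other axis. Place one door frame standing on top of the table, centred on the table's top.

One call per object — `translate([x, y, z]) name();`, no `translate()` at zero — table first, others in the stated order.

table();
translate([1980, 0, 0]) table_2();
translate([278, 190, 714]) door_frame();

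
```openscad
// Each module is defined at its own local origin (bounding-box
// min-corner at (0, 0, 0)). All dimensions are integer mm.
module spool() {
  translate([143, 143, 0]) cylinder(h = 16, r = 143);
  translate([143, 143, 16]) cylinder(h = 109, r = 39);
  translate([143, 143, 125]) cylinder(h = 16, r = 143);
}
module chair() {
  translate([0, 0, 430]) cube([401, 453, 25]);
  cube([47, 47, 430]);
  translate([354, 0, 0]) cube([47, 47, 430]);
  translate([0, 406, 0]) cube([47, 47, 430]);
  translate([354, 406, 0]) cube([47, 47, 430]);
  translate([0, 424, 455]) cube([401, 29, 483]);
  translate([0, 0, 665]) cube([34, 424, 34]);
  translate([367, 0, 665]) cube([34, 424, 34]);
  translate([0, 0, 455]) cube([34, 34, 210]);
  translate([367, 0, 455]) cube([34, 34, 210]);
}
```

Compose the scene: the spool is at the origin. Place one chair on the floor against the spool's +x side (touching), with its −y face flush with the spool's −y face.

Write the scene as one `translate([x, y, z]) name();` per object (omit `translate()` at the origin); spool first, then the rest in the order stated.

spool();
translate([286, 0, 0]) chair();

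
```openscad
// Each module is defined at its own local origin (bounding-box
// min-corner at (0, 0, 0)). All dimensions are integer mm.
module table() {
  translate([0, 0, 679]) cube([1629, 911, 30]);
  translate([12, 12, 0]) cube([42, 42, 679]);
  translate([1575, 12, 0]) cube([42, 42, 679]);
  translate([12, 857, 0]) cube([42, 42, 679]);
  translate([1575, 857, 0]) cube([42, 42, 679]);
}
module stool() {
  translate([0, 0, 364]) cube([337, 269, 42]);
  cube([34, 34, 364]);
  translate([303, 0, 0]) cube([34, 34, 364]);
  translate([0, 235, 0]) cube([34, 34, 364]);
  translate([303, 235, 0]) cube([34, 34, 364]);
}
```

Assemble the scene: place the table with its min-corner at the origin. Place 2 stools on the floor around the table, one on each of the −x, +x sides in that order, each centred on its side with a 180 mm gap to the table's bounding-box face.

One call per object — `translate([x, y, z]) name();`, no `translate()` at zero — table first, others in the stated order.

table();
translate([-517, 321, 0]) stool();
translate([1809, 321, 0]) stool();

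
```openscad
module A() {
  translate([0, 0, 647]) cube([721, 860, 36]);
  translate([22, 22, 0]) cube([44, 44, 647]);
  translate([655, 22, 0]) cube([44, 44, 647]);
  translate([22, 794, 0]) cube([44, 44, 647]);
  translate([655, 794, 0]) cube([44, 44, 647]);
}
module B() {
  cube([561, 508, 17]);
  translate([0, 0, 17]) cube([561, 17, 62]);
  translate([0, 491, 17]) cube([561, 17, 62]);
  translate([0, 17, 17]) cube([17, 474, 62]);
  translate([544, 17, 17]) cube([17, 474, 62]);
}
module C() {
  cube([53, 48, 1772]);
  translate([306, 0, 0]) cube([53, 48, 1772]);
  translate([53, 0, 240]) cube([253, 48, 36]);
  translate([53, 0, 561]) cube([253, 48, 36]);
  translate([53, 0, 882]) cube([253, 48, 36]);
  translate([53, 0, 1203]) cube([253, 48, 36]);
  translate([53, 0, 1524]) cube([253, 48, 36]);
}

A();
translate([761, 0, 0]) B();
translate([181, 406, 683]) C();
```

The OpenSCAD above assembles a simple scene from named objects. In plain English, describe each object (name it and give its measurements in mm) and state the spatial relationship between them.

A is a table: top 721 mm (x) × 860 mm (y), 36 mm thick, upper face at z = 683 mm, on four 44×44 mm square legs, each inset 22 mm from the nearest pair of top edges, running from z = 0 to the bottom of the top.

B is an open-topped rectangular box: outside dimensions 561×508×79 mm, with a uniform wall and base thickness of 17 mm. The base is a full 561×508 slab on the floor; four walls sit on top of the base. The front and back walls (the −y and +y sides) span the full width; the two side walls fit between them.

C is a straight ladder. Two 53×48 mm vertical rails, 1772 mm tall, stand 359 mm apart (outside-to-outside) with their front faces coplanar on the −y side. 5 rungs, each 48 mm deep and 36 mm tall, span between the inner faces of the rails, front faces flush with the rails. The lowest rung's underside is at z = 240 mm and rungs are spaced 321 mm apart (underside to underside).

The open box is on the floor beside the table on its +x side. The ladder is on top of the table, centred.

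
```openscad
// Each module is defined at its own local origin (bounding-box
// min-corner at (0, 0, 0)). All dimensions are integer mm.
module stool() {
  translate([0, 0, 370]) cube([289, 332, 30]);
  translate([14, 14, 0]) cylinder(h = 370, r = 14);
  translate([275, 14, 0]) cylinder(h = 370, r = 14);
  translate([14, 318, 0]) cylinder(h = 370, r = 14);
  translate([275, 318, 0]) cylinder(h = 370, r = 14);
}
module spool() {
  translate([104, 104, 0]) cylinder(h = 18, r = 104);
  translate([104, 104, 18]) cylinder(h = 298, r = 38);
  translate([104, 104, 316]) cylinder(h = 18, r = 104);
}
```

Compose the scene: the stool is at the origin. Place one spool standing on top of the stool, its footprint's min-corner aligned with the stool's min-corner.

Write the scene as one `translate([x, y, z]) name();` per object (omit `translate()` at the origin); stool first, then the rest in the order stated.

stool();
translate([0, 0, 400]) spool();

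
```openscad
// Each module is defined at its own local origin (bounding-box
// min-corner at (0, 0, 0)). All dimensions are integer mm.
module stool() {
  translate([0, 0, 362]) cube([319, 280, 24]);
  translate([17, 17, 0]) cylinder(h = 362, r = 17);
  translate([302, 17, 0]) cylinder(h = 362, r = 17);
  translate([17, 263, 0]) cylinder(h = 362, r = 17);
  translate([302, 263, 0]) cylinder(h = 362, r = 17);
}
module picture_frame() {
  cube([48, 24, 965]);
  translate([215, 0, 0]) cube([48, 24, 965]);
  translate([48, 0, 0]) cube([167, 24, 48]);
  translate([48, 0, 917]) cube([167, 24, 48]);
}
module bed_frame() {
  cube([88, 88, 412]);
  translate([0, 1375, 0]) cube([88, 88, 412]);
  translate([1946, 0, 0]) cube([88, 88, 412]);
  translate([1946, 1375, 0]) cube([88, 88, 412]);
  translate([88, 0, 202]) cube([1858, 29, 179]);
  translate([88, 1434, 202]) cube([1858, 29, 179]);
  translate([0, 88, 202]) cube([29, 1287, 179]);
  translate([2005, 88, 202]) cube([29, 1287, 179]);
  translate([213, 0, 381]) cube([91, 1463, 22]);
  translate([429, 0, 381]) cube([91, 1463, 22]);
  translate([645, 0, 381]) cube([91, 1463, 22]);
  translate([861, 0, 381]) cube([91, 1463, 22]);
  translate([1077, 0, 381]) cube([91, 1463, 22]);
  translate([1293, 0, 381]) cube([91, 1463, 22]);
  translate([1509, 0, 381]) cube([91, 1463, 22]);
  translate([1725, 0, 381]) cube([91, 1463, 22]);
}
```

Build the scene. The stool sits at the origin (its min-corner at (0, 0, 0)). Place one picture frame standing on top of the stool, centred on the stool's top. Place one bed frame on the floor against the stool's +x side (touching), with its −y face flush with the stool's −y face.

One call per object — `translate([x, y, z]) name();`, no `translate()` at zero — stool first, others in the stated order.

stool();
translate([28, 128, 386]) picture_frame();
translate([319, 0, 0]) bed_frame();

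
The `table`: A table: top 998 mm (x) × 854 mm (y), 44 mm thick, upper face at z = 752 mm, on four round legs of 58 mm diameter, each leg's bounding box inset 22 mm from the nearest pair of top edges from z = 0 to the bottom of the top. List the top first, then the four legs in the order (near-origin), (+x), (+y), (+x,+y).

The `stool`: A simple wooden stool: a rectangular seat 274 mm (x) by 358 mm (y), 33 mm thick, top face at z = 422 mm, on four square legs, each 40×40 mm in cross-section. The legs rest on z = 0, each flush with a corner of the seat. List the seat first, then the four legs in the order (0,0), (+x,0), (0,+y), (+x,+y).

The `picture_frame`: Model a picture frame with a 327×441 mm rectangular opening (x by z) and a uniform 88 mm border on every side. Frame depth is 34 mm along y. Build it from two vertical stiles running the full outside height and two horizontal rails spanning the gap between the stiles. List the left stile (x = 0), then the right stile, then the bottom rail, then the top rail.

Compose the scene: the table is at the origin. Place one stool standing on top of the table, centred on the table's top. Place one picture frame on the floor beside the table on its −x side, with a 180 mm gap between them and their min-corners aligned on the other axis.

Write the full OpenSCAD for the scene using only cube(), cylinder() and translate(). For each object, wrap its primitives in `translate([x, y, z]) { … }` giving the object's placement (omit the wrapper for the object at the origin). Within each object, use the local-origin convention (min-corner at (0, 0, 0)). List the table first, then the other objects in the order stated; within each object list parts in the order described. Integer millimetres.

translate([0, 0, 708]) cube([998, 854, 44]);
translate([51, 51, 0]) cylinder(h = 708, r = 29);
translate([947, 51, 0]) cylinder(h = 708, r = 29);
translate([51, 803, 0]) cylinder(h = 708, r = 29);
translate([947, 803, 0]) cylinder(h = 708, r = 29);
translate([362, 248, 752]) {
  translate([0, 0, 389]) cube([274, 358, 33]);
  cube([40, 40, 389]);
  translate([234, 0, 0]) cube([40, 40, 389]);
  translate([0, 318, 0]) cube([40, 40, 389]);
  translate([234, 318, 0]) cube([40, 40, 389]);
}
translate([-683, 0, 0]) {
  cube([88, 34, 617]);
  translate([415, 0, 0]) cube([88, 34, 617]);
  translate([88, 0, 0]) cube([327, 34, 88]);
  translate([88, 0, 529]) cube([327, 34, 88]);
}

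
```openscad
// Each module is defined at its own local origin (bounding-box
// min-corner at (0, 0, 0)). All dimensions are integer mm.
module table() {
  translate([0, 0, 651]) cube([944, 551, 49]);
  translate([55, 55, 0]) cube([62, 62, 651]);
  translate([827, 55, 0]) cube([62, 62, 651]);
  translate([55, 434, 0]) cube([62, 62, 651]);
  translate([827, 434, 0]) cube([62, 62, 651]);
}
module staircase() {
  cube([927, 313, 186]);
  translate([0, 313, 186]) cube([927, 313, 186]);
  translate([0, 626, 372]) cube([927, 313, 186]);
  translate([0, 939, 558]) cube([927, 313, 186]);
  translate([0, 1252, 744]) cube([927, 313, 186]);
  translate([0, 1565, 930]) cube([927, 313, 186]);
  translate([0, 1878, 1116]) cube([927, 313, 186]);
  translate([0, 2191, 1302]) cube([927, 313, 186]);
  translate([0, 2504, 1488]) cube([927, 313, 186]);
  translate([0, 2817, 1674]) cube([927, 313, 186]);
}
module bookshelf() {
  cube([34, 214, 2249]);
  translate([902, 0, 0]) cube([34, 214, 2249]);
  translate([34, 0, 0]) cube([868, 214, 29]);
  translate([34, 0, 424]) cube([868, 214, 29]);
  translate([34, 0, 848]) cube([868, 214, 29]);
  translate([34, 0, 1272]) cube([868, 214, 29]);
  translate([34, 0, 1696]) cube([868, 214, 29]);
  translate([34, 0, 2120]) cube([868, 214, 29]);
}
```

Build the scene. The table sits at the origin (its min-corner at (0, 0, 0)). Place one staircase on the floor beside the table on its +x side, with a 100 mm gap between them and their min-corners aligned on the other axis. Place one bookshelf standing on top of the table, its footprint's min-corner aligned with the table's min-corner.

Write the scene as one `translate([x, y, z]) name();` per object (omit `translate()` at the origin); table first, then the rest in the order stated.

table();
translate([1044, 0, 0]) staircase();
translate([0, 0, 700]) bookshelf();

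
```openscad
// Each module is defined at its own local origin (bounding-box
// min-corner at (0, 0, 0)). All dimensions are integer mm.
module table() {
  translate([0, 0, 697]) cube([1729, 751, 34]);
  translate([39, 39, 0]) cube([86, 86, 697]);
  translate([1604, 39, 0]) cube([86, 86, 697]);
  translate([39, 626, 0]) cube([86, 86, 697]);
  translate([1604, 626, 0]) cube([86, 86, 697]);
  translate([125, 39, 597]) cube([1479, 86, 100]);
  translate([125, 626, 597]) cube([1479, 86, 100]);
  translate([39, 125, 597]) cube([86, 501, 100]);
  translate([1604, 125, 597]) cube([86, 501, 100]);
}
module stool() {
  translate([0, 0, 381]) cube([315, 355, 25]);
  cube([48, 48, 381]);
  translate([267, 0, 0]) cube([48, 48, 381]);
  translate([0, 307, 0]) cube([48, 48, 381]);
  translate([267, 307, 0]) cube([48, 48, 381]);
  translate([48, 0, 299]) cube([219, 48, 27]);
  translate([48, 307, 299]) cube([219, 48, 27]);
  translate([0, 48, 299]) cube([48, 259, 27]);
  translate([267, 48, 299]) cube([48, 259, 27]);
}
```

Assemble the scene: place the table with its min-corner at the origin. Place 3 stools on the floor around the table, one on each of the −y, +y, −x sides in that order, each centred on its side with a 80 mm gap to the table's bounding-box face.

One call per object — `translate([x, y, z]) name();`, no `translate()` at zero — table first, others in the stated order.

table();
translate([707, -435, 0]) stool();
translate([707, 831, 0]) stool();
translate([-395, 198, 0]) stool();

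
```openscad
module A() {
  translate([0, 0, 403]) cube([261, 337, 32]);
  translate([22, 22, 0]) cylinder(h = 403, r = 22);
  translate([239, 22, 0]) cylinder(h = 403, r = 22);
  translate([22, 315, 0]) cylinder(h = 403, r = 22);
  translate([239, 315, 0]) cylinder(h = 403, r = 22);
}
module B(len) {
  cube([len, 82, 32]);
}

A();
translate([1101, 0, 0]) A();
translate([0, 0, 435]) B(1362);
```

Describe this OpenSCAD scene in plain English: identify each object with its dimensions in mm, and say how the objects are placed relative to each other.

A is a four-legged stool. The seat is 261×337 mm, 32 mm thick, top at z = 435 mm. It stands on four round legs, each 44 mm in diameter, from z = 0 to the seat underside, each leg's axis is inset half a diameter from the nearest pair of seat edges (so the leg's bounding box is flush with the corner).

B is a rectangular beam 1362 mm long (x), 82 mm deep (y), 32 mm thick (z).

The beam spans the tops of two stools placed 840 mm apart, resting at z = 435 mm.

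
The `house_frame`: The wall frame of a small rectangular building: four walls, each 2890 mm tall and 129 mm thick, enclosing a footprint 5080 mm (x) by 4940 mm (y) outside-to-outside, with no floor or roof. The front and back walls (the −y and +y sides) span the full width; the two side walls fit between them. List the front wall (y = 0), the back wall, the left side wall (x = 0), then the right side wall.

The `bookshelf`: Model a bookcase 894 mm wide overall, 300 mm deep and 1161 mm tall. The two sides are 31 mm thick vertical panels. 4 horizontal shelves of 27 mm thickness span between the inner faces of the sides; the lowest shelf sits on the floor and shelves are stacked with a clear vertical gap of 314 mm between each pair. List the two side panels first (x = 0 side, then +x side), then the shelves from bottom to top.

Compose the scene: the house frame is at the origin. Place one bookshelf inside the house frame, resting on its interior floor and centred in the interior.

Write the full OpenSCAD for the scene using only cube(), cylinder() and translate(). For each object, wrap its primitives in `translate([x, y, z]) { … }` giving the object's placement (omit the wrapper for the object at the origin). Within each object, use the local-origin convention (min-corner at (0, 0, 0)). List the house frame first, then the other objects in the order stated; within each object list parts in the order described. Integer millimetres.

cube([5080, 129, 2890]);
translate([0, 4811, 0]) cube([5080, 129, 2890]);
translate([0, 129, 0]) cube([129, 4682, 2890]);
translate([4951, 129, 0]) cube([129, 4682, 2890]);
translate([2093, 2320, 0]) {
  cube([31, 300, 1161]);
  translate([863, 0, 0]) cube([31, 300, 1161]);
  translate([31, 0, 0]) cube([832, 300, 27]);
  translate([31, 0, 341]) cube([832, 300, 27]);
  translate([31, 0, 682]) cube([832, 300, 27]);
  translate([31, 0, 1023]) cube([832, 300, 27]);
}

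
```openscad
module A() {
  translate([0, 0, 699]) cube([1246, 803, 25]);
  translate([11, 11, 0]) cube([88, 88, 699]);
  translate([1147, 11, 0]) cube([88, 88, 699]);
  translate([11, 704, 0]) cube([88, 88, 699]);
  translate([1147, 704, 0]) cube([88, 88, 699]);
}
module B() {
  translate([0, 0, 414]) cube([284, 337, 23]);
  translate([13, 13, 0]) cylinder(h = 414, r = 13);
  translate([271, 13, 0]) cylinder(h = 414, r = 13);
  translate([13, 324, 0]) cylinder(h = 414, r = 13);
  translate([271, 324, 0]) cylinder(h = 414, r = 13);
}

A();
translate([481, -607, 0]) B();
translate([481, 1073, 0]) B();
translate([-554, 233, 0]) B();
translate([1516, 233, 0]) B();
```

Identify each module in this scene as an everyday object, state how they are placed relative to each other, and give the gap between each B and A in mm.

A is a table. B is a stool. Four stools sit around the table at the −y, +y, −x, +x sides. The gap between each stool and the table is 270 mm.

Each stool's nearest face is 270 mm from the table's bounding box.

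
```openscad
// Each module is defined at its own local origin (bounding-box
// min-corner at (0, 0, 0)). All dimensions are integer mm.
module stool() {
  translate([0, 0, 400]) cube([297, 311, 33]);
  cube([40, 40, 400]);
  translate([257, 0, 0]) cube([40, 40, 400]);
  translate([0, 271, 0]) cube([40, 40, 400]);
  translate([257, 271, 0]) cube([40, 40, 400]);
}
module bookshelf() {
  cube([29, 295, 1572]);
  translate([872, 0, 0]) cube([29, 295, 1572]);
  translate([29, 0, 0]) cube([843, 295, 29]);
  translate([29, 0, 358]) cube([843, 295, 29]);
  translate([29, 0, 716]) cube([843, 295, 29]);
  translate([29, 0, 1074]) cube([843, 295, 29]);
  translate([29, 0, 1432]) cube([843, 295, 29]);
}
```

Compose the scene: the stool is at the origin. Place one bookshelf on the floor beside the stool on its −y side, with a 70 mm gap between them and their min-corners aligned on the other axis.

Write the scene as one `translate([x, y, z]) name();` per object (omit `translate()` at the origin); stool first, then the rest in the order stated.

stool();
translate([0, -365, 0]) bookshelf();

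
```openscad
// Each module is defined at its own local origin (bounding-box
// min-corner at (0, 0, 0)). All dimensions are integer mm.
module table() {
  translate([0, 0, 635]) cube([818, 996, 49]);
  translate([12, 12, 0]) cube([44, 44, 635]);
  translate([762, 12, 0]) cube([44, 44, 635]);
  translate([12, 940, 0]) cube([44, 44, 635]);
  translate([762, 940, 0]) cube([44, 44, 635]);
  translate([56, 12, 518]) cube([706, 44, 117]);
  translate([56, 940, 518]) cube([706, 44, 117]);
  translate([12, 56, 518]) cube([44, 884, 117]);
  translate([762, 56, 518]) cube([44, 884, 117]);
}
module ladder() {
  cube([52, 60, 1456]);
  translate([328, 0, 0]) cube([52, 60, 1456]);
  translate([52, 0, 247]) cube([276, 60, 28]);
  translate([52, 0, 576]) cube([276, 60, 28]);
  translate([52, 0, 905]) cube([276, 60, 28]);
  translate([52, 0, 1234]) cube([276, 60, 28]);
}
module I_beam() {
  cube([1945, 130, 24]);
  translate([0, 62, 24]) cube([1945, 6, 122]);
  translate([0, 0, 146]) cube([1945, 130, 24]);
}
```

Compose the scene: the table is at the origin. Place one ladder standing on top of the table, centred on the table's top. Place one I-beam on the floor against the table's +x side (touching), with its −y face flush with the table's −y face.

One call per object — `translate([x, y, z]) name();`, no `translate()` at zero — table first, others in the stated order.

table();
translate([219, 468, 684]) ladder();
translate([818, 0, 0]) I_beam();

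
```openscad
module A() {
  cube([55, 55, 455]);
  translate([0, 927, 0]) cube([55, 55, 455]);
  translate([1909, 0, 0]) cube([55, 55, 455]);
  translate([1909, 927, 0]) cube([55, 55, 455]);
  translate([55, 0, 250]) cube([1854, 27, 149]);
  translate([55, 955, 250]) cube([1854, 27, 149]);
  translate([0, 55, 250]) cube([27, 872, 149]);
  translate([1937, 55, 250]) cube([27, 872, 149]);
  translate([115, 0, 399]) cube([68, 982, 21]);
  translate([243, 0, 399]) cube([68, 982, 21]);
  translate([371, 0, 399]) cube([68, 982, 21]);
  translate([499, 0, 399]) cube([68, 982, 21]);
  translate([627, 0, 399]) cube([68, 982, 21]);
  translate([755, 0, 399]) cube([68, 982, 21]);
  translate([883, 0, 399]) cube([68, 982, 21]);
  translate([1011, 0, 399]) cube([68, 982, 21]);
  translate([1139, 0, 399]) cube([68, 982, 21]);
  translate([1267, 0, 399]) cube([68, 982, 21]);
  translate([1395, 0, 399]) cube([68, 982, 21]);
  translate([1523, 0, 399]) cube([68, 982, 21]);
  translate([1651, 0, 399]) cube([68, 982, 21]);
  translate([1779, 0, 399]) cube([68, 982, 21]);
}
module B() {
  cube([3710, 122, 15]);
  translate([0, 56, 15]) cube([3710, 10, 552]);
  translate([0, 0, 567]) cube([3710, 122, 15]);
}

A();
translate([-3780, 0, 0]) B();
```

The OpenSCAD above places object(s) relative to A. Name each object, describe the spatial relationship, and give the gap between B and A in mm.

A is a bed frame. B is an I-beam. The I-beam is on the floor beside the bed frame on its −x side. The gap between the I-beam and the bed frame is 70 mm.

The I-beam's nearest face is 70 mm from the bed frame's −x face.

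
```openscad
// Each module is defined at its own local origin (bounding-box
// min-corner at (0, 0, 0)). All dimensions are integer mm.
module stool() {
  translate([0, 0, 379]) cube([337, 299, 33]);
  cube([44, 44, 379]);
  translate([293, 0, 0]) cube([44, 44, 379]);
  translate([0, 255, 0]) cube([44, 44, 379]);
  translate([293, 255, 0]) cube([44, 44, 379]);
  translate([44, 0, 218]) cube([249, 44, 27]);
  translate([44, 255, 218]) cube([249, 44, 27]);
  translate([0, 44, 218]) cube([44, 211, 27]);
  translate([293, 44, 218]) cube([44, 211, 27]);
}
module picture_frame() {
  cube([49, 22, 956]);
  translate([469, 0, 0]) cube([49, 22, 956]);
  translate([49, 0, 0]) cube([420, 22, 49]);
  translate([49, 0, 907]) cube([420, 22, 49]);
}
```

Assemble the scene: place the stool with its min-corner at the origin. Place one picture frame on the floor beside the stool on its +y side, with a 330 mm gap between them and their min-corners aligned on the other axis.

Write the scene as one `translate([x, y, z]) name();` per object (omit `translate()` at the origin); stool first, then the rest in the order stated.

stool();
translate([0, 629, 0]) picture_frame();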